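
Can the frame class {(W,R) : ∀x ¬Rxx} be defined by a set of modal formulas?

If a class were modally definable it would be closed under surjective bounded morphisms (Goldblatt–Thomason).
The 5-cycle (worlds 0,1,2,3,4 with 0→1→2→3→4→0) is irreflexive, and the map sending every world to a single reflexive point • is a surjective bounded morphism (forth: every edge maps to (•,•); back: every world has a successor). So any modal formula valid on the 5-cycle is also valid on the reflexive point, which is not irreflexive.
Hence irreflexivity is not modally definable.

No — not modally definable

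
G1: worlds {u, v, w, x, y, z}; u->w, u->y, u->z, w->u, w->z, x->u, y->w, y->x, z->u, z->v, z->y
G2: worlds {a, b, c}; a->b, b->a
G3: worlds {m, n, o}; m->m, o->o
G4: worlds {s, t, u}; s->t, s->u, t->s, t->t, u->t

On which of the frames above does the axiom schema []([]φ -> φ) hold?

G3

The schema corresponds to shift-reflexivity: forall x forall y (Rxy -> Ryy).
G1: fails — Ruz but not Rzz.
G2: fails — Rab but not Rbb.
G3: condition met.
G4: fails — Rts but not Rss.
Valid on: G3.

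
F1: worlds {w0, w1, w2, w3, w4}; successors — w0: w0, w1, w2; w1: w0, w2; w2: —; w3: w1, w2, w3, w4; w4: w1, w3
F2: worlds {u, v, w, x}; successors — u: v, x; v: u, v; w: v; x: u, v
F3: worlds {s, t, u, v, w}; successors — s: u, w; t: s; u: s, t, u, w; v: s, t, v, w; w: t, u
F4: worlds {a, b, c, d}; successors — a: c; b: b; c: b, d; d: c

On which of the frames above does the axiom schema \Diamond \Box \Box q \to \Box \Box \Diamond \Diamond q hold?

F2, F3, F4

This is the axiom for a generalized confluence (Geach) condition; its first-order frame correspondent is \forall x \forall y \forall z ((xRy \wedge x R^2 z) \to \exists w (y R^2 w \wedge z R^2 w)).
F1: fails — w0Rw0, w0R²w2 but no w with w0R²w and w2R²w.
F2: satisfies the condition.
F3: satisfies the condition.
F4: satisfies the condition.
Valid on: F2, F3, F4.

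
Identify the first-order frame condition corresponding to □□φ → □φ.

density: ∀x ∀y (Rxy → ∃z (Rxz ∧ Rzy))

Suppose □□φ→□φ is valid. Take Rxy and set V(φ)={w : xR²w}. Then □□φ at x, so □φ at x, so φ at y, i.e. ∃z(Rxz∧Rzy).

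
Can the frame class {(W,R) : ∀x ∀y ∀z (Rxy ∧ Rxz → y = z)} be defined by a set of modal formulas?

The condition is partial functionality. A defining modal formula is ◇q → □q.
Suppose ◇q→□q is valid. Take Rxy, Rxz and set V(q)={y}. Then ◇q at x, so □q at x, so q at z, i.e. z=y.

Definable; ◇q → □q defines it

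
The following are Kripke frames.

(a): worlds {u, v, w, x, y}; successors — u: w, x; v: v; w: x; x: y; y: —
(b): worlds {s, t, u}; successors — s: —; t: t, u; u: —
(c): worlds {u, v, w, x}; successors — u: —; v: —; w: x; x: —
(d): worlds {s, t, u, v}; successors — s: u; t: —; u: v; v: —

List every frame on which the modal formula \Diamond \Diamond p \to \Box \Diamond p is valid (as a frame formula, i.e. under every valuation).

The schema corresponds to a generalized confluence (Geach) condition: \forall x \forall y \forall z ((x R^2 y \wedge xRz) \to \exists w (y = w \wedge zRw)).
(a): fails — uR²x, uRx but no t with x=t and xRt.
(b): fails — tR²t, tRu but no w with t=w and uRw.
(c): satisfies the condition.
(d): satisfies the condition.

(c), (d)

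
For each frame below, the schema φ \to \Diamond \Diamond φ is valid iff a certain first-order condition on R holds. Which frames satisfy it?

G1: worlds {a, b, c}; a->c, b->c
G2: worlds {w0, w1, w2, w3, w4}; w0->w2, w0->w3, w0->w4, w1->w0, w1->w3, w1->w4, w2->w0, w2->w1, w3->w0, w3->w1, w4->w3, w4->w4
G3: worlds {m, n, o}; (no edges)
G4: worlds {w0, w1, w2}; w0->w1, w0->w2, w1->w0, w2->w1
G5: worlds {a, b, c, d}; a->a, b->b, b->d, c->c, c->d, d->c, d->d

G2, G5

The schema corresponds to a generalized confluence (Geach) condition: \forall x \exists w (x = w \wedge x R^2 w).
G1: fails — at a but no w with a=w and aR²w.
G2: condition met.
G3: fails — at m but no w with m=w and mR²w.
G4: fails — at w2 but no w with w2=w and w2R²w.
G5: condition met.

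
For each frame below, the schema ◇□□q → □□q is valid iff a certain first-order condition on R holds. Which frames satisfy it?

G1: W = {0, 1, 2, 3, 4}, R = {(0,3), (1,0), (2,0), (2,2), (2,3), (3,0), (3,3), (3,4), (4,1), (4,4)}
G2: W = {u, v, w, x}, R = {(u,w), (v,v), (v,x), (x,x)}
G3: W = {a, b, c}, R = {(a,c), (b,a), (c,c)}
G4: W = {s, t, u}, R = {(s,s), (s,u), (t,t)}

G3

The schema corresponds to a generalized confluence (Geach) condition: ∀x ∀y ∀z ((xRy ∧ xR²z) → ∃w (yR²w ∧ z = w)).
G1: fails — 2R0, 2R²2 but no w with 0R²w and 2=w.
G2: fails — vRx, vR²v but no t with xR²t and v=t.
G3: satisfies the condition.
G4: fails — sRu, sR²s but no w with uR²w and s=w.
Valid on: G3.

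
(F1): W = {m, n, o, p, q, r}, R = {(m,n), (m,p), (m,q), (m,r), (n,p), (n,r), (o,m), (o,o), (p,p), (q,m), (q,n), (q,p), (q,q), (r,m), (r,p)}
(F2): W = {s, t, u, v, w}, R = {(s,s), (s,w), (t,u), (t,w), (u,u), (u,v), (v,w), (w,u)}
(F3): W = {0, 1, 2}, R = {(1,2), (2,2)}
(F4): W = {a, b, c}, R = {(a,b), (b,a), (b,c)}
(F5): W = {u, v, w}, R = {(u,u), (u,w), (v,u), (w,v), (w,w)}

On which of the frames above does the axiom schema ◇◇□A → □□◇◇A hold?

(F3), (F5)

This is the axiom for a generalized confluence (Geach) condition; its first-order frame correspondent is ∀x ∀y ∀z ((xR²y ∧ xR²z) → ∃w (yRw ∧ zR²w)).
(F1): fails — oR²o, oR²p but no w with oRw and pR²w.
(F2): fails — sR²s, sR²w but no w* with sRw* and wR²w*.
(F3): satisfies the condition.
(F4): fails — aR²a, aR²a but no w with aRw and aR²w.
(F5): satisfies the condition.
Valid on: (F3), (F5).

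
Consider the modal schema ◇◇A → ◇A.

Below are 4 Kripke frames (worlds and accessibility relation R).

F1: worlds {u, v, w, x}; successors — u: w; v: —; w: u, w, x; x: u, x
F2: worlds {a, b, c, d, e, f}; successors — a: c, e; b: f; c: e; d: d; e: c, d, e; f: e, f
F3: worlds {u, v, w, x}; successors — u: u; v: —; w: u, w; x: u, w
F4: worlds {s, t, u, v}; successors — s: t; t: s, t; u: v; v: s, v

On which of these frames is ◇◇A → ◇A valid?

Frame correspondent (Sahlqvist): ∀x ∀y ∀z (Rxy ∧ Ryz → Rxz) — i.e. transitivity.
F1: fails — Ruw and Rwu but not Ruu.
F2: fails — Rbf and Rfe but not Rbe.
F3: holds.
F4: fails — Ruv and Rvs but not Rus.
Valid on: F3.

F3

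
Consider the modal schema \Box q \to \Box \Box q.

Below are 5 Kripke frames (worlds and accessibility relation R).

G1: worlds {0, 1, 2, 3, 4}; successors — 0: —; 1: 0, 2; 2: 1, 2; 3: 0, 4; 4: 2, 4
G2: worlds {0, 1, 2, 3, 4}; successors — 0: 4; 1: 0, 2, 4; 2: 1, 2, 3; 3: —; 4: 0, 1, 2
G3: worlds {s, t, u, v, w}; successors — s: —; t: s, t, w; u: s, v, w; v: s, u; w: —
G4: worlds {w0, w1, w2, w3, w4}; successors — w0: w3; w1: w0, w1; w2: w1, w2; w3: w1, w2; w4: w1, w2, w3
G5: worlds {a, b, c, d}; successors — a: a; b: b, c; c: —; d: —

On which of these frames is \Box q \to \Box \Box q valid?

G5

This is the axiom for transitivity; its first-order frame correspondent is \forall x \forall y \forall z (Rxy \wedge Ryz \to Rxz).
G1: fails — R34 and R42 but not R32.
G2: fails — R12 and R23 but not R13.
G3: fails — Ruv and Rvu but not Ruu.
G4: fails — Rw1w0 and Rw0w3 but not Rw1w3.
G5: holds.
Valid on: G5.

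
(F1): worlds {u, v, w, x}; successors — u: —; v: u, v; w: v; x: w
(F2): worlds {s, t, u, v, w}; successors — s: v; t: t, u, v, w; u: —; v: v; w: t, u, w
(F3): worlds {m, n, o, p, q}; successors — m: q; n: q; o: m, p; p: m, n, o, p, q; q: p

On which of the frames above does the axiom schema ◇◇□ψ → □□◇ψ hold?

none

The schema corresponds to a generalized confluence (Geach) condition: ∀x ∀y ∀z ((xR²y ∧ xR²z) → ∃w (yRw ∧ zRw)).
(F1): fails — vR²u, vR²u but no t with uRt and uRt.
(F2): fails — tR²t, tR²u but no w* with tRw* and uRw*.
(F3): fails — oR²m, oR²o but no w with mRw and oRw.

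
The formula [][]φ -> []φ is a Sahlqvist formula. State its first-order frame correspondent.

Density

This is the C4 axiom.
Its frame correspondent is density — forall x forall y (Rxy -> exists z (Rxz & Rzy)).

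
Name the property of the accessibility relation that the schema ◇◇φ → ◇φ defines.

transitivity

This is a form of the 4 axiom.
It corresponds to transitivity: ∀x ∀y ∀z (Rxy ∧ Ryz → Rxz).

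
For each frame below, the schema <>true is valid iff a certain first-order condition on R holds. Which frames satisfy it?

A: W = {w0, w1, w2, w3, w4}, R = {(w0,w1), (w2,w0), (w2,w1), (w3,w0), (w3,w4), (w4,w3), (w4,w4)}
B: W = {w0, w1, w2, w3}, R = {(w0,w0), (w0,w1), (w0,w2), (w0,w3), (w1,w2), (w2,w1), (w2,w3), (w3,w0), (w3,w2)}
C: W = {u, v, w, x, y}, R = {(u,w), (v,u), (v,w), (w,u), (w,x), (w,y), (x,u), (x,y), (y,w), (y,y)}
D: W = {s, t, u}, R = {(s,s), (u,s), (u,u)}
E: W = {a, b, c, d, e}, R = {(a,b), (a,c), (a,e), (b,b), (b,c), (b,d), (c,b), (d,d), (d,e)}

This is the axiom for seriality; its first-order frame correspondent is forall x exists y Rxy.
A: fails — world w1 has no successor.
B: condition met.
C: condition met.
D: fails — world t has no successor.
E: fails — world e has no successor.
Valid on: B, C.

B, C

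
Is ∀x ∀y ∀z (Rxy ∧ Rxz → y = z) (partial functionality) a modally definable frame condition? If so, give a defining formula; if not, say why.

This is a Sahlqvist condition; the CD axiom ◇p → □p defines it.
Suppose ◇p→□p is valid. Take Rxy, Rxz and set V(p)={y}. Then ◇p at x, so □p at x, so p at z, i.e. z=y.

Yes — defined by ◇p → □p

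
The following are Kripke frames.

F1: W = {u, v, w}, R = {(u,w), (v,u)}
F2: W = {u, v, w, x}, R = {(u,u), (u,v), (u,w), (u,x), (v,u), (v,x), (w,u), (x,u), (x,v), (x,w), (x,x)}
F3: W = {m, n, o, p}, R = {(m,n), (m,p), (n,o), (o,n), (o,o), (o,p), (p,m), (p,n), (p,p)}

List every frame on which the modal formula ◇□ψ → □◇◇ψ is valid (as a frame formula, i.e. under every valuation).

F2, F3

Frame correspondent (Sahlqvist): ∀x ∀y ∀z ((xRy ∧ xRz) → ∃w (yRw ∧ zR²w)) — i.e. a generalized confluence (Geach) condition.
F1: fails — uRw, uRw but no t with wRt and wR²t.
F2: satisfies the condition.
F3: satisfies the condition.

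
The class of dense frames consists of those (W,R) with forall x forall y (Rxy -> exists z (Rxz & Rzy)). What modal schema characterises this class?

The condition is density. The C4 schema □□s → □s defines it.
Suppose □□s→□s is valid. Take Rxy and set V(s)={w : xR²w}. Then □□s at x, so □s at x, so s at y, i.e. ∃z(Rxz∧Rzy).

□□s → □s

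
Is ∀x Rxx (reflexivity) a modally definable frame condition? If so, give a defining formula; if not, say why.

Yes, by □p → p

The condition is reflexivity. A defining modal formula is □p → p.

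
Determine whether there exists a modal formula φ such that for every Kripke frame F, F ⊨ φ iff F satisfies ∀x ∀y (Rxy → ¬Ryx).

Modal frame validity is preserved under surjective bounded morphisms.
The 5-cycle (worlds w0,w1,w2,w3,w4 with w0→w1→w2→w3→w4→w0) is asymmetric. Mapping every world to a single reflexive point • is a surjective bounded morphism, and the reflexive point is not asymmetric (R•• but asymmetry requires ¬R••).
So no modal formula (or set of formulas) defines exactly the asymmetric frames.

No — not modally definable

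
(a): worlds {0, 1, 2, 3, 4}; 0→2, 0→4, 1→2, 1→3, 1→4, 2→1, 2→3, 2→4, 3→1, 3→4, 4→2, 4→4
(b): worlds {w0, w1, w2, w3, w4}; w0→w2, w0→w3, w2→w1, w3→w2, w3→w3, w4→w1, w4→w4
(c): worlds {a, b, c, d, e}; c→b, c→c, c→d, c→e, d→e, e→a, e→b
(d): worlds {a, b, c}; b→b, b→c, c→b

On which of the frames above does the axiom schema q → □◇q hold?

(d)

The schema corresponds to symmetry: ∀x ∀y (Rxy → Ryx).
(a): fails — R34 but not R43.
(b): fails — Rw3w2 but not Rw2w3.
(c): fails — Reb but not Rbe.
(d): ✓.
Valid on: (d).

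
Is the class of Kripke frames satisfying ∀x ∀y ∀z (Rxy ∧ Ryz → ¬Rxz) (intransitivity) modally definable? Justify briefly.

Any modally definable frame class is closed under surjective bounded morphisms.
The 5-cycle (worlds a,b,c,d,e with a→b→c→d→e→a) is intransitive. Mapping every world to a single reflexive point • is a surjective bounded morphism; the reflexive point is not intransitive (R••∧R•• but R••).
Hence intransitivity is not modally definable.

Not definable by any modal formula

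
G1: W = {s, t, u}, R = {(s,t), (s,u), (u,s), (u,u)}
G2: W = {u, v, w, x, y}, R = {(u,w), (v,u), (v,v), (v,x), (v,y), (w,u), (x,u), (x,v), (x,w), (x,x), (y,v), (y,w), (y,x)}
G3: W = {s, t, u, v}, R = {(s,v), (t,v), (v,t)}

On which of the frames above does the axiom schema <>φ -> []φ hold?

G3

Frame correspondent (Sahlqvist): forall x forall y forall z (Rxy & Rxz -> y = z) — i.e. partial functionality.
G1: fails — s sees both t and u.
G2: fails — v sees both u and v.
G3: ✓.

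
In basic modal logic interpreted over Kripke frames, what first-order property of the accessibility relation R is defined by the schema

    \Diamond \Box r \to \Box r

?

the Euclidean property: \forall x \forall y \forall z (Rxy \wedge Rxz \to Ryz)

This is frame-equivalent to ◇r → □◇r (substitute ¬r for r and contrapose).
Suppose ◇r→□◇r is valid. Take Rxy, Rxz and set V(r)={y}. Then ◇r at x, so □◇r at x, so ◇r at z, so some w with Rzw has r; w=y, i.e. Rzy. By symmetry of the argument, Ryz.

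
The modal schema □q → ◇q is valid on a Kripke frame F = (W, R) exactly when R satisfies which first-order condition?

Suppose □q→◇q is valid. At any x set V(q)=W. Then □q at x, so ◇q at x, so x has a successor.
Conversely, any frame satisfying ∀x ∃y Rxy validates the schema.
So the correspondent is seriality.

Seriality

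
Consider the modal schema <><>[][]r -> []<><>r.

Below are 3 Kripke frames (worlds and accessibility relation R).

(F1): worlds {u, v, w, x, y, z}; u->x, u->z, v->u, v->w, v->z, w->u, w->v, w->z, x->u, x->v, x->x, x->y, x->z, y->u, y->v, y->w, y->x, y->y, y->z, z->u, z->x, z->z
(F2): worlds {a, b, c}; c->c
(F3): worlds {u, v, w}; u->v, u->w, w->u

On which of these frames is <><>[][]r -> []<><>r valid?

The schema corresponds to a generalized confluence (Geach) condition: forall x forall y forall z ((x R^2 y & xRz) -> exists w (y R^2 w & z R^2 w)).
(F1): ✓.
(F2): ✓.
(F3): fails — uR²u, uRv but no t with uR²t and vR²t.
Valid on: (F1), (F2).

(F1), (F2)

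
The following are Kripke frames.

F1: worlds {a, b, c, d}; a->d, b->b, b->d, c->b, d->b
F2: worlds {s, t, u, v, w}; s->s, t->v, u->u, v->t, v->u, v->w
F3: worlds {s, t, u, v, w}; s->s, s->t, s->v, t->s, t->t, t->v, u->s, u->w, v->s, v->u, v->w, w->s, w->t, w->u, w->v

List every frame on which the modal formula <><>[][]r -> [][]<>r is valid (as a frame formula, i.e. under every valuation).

F1, F3

This is the axiom for a generalized confluence (Geach) condition; its first-order frame correspondent is forall x forall y forall z ((x R^2 y & x R^2 z) -> exists w (y R^2 w & zRw)).
F1: holds.
F2: fails — tR²t, tR²t but no w* with tR²w* and tRw*.
F3: holds.
Valid on: F1, F3.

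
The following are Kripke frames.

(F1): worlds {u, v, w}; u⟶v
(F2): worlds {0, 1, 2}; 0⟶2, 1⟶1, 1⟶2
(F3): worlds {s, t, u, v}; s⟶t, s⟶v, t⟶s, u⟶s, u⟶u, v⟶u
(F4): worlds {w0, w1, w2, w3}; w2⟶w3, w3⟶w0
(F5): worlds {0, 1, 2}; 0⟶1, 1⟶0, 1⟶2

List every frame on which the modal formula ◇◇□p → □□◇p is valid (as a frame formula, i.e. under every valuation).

(F1)

Frame correspondent (Sahlqvist): ∀x ∀y ∀z ((xR²y ∧ xR²z) → ∃w (yRw ∧ zRw)) — i.e. a generalized confluence (Geach) condition.
(F1): holds.
(F2): fails — 1R²1, 1R²2 but no w with 1Rw and 2Rw.
(F3): fails — sR²s, sR²u but no w with sRw and uRw.
(F4): fails — w2R²w0, w2R²w0 but no w with w0Rw and w0Rw.
(F5): fails — 0R²0, 0R²2 but no w with 0Rw and 2Rw.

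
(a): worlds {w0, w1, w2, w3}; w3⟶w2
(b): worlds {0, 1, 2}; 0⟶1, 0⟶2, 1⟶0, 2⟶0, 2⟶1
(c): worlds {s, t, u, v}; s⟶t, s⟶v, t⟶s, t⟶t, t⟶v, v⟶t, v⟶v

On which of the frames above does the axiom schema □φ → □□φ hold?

(a)

Frame correspondent (Sahlqvist): ∀x ∀y ∀z (Rxy ∧ Ryz → Rxz) — i.e. transitivity.
(a): holds.
(b): fails — R10 and R02 but not R12.
(c): fails — Rvt and Rts but not Rvs.
Valid on: (a).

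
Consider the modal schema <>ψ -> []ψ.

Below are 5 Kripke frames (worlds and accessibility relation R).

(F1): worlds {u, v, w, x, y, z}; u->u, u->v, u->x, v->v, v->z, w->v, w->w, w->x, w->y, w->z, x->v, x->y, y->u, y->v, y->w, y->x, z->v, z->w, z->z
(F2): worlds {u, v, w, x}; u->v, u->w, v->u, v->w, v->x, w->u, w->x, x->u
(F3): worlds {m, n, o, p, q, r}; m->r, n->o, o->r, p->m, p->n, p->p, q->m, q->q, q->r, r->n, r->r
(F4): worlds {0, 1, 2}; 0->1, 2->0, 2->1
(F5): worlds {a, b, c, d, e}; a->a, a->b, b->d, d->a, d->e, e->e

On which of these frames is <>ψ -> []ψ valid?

none

The schema corresponds to partial functionality: forall x forall y forall z (Rxy & Rxz -> y = z).
(F1): fails — u sees both u and v.
(F2): fails — u sees both v and w.
(F3): fails — p sees both m and n.
(F4): fails — 2 sees both 0 and 1.
(F5): fails — a sees both a and b.
Valid on no frame.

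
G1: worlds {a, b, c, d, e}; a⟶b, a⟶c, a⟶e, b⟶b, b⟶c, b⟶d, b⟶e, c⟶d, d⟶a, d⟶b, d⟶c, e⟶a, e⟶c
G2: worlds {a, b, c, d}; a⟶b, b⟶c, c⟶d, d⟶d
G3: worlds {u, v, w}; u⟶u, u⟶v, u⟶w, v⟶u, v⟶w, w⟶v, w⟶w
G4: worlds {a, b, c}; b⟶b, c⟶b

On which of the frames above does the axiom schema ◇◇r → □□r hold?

G2, G4

Frame correspondent (Sahlqvist): ∀x ∀y ∀z ((xR²y ∧ xR²z) → ∃w (y = w ∧ z = w)) — i.e. a generalized confluence (Geach) condition.
G1: fails — aR²a, aR²b but a ≠ b.
G2: ✓.
G3: fails — uR²u, uR²v but u ≠ v.
G4: ✓.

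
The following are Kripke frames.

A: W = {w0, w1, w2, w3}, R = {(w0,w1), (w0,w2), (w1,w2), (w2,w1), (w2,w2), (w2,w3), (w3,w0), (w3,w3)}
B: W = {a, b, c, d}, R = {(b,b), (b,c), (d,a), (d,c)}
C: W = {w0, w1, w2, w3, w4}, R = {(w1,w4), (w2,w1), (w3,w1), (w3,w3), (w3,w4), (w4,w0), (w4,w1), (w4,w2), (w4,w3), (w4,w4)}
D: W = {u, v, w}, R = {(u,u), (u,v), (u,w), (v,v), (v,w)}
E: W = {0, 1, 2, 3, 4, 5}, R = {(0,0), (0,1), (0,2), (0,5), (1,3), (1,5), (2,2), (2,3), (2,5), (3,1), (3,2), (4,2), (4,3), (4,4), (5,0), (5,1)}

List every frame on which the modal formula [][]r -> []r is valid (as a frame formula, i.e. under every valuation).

A, D

Frame correspondent (Sahlqvist): forall x forall y (Rxy -> exists z (Rxz & Rzy)) — i.e. density.
A: satisfies the condition.
B: fails — Rda but no z with Rdz and Rza.
C: fails — Rw2w1 but no z with Rw2z and Rzw1.
D: satisfies the condition.
E: fails — R31 but no z with R3z and Rz1.
Valid on: A, D.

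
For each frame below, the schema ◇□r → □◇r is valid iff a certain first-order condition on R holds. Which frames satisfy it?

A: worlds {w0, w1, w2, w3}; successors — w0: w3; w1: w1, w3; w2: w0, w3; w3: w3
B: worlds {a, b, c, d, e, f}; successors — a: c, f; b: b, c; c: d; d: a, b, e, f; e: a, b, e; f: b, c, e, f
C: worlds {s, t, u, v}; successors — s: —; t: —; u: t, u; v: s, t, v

The schema corresponds to convergence: ∀x ∀y ∀z (Rxy ∧ Rxz → ∃w (Ryw ∧ Rzw)).
A: satisfies the condition.
B: fails — Rac and Raf but c and f have no common successor.
C: fails — Rut and Rut but t and t have no common successor.

A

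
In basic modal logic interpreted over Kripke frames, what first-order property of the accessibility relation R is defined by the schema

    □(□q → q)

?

shift-reflexivity: ∀x ∀y (Rxy → Ryy)

Suppose □(□q→q) is valid. Take Rxy and set V(q)={w : Ryw}. Then at y, □q holds; since □(□q→q) at x, □q→q at y, so q at y, i.e. Ryy.
Conversely, any frame satisfying ∀x ∀y (Rxy → Ryy) validates the schema.
So the correspondent is shift-reflexivity.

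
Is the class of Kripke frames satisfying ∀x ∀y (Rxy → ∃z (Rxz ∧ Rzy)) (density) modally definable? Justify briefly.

This is a Sahlqvist condition; the C4 axiom □□r → □r defines it.

Yes — defined by □□r → □r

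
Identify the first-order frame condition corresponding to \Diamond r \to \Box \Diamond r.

Suppose ◇r→□◇r is valid. Take Rxy, Rxz and set V(r)={y}. Then ◇r at x, so □◇r at x, so ◇r at z, so some w with Rzw has r; w=y, i.e. Rzy. By symmetry of the argument, Ryz.

The Euclidean property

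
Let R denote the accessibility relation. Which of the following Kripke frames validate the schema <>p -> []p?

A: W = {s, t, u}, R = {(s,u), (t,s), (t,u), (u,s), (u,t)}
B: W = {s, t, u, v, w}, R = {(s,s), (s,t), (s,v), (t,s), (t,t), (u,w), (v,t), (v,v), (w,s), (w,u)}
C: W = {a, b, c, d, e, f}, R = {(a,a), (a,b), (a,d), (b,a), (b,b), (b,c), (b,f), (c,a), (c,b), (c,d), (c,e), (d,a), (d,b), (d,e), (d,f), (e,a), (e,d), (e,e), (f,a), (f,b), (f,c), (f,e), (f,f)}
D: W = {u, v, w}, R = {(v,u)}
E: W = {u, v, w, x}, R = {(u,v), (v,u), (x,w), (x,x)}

This is the axiom for partial functionality; its first-order frame correspondent is forall x forall y forall z (Rxy & Rxz -> y = z).
A: fails — t sees both s and u.
B: fails — s sees both s and t.
C: fails — a sees both a and b.
D: condition met.
E: fails — x sees both w and x.
Valid on: D.

D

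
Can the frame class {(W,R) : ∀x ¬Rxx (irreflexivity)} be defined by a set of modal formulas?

Not definable by any modal formula

If a class were modally definable it would be closed under surjective bounded morphisms (Goldblatt–Thomason).
The 4-cycle (worlds s,t,u,v with s→t→u→v→s) is irreflexive, and the map sending every world to a single reflexive point • is a surjective bounded morphism (forth: every edge maps to (•,•); back: every world has a successor). So any modal formula valid on the 4-cycle is also valid on the reflexive point, which is not irreflexive.
So no modal formula (or set of formulas) defines exactly the irreflexive frames.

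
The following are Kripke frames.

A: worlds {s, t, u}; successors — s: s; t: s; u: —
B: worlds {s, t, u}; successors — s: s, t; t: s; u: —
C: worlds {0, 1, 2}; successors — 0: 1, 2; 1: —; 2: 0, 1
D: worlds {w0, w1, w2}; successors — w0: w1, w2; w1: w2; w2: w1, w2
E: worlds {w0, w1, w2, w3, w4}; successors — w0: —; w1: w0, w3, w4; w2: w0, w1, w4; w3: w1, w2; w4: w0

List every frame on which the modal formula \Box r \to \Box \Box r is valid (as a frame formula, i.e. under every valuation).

Frame correspondent (Sahlqvist): \forall x \forall y \forall z (Rxy \wedge Ryz \to Rxz) — i.e. transitivity.
A: condition met.
B: fails — Rts and Rst but not Rtt.
C: fails — R20 and R02 but not R22.
D: fails — Rw1w2 and Rw2w1 but not Rw1w1.
E: fails — Rw3w1 and Rw1w0 but not Rw3w0.

A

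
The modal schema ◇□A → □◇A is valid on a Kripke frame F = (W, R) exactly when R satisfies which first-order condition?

Suppose ◇□A→□◇A is valid. Take Rxy, Rxz and set V(A)={w : Ryw}. Then □A at y so ◇□A at x, so □◇A at x, so ◇A at z, giving w with Rzw and Ryw.
The converse is a direct semantic check.
Frame condition: ∀x ∀y ∀z (Rxy ∧ Rxz → ∃w (Ryw ∧ Rzw)).

convergence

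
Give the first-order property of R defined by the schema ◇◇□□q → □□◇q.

This is a Sahlqvist (Geach-type) schema ◇^2□^2q → □^2◇^1q.
Minimal-valuation argument: fix x; take any y with xR^2y and any z with xR^2z. Set V(q) to the set of worlds R-reachable from y in exactly 2 steps. Then □^2q holds at y, so the antecedent holds at x; validity forces ◇^1q at z, giving a w with zR^1w and yR^2w.
First-order correspondent: ∀x ∀y ∀z ((xR²y ∧ xR²z) → ∃w (yR²w ∧ zRw)).

∀x ∀y ∀z ((xR²y ∧ xR²z) → ∃w (yR²w ∧ zRw))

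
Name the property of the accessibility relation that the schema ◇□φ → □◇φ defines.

Suppose ◇□φ→□◇φ is valid. Take Rxy, Rxz and set V(φ)={w : Ryw}. Then □φ at y so ◇□φ at x, so □◇φ at x, so ◇φ at z, giving w with Rzw and Ryw.

convergence: ∀x ∀y ∀z (Rxy ∧ Rxz → ∃w (Ryw ∧ Rzw))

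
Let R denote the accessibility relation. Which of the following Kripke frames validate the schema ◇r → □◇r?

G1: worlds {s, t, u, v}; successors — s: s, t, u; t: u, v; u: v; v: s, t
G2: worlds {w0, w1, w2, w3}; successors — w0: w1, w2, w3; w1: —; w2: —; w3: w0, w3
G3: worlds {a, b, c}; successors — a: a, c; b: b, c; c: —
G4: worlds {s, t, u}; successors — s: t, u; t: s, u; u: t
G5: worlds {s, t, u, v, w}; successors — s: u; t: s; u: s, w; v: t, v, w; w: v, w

none

This is the axiom for the Euclidean property; its first-order frame correspondent is ∀x ∀y ∀z (Rxy ∧ Rxz → Ryz).
G1: fails — Rsu and Rsu but not Ruu.
G2: fails — Rw0w1 and Rw0w1 but not Rw1w1.
G3: fails — Rac and Raa but not Rca.
G4: fails — Rsu and Rsu but not Ruu.
G5: fails — Rsu and Rsu but not Ruu.
Valid on no frame.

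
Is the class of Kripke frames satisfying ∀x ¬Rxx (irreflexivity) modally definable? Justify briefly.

No

Any modally definable frame class is closed under surjective bounded morphisms.
The 2-cycle (worlds w0,w1 with w0→w1→w0) is irreflexive, and the map sending every world to a single reflexive point • is a surjective bounded morphism (forth: every edge maps to (•,•); back: every world has a successor). So any modal formula valid on the 2-cycle is also valid on the reflexive point, which is not irreflexive.
Hence irreflexivity is not modally definable.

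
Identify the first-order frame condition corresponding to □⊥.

Emptiness of R

□⊥ is valid iff no world has any successor (otherwise □⊥ fails at any world with one).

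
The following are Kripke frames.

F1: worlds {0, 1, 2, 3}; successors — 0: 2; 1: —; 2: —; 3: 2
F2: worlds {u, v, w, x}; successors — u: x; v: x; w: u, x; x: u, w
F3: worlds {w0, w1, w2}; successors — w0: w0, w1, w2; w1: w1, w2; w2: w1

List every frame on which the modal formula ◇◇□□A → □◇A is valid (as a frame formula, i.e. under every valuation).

F1, F3

Frame correspondent (Sahlqvist): ∀x ∀y ∀z ((xR²y ∧ xRz) → ∃w (yR²w ∧ zRw)) — i.e. a generalized confluence (Geach) condition.
F1: satisfies the condition.
F2: fails — wR²u, wRu but no t with uR²t and uRt.
F3: satisfies the condition.
Valid on: F1, F3.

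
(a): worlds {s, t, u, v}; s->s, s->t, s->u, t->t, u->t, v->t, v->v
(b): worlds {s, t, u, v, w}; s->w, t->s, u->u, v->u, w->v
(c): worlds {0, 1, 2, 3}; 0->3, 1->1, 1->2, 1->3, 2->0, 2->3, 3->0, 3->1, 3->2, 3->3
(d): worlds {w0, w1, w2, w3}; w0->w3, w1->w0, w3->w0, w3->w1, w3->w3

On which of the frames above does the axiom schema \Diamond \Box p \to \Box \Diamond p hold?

This is the axiom for convergence; its first-order frame correspondent is \forall x \forall y \forall z (Rxy \wedge Rxz \to \exists w (Ryw \wedge Rzw)).
(a): condition met.
(b): condition met.
(c): condition met.
(d): fails — Rw3w1 and Rw3w0 but w1 and w0 have no common successor.
Valid on: (a), (b), (c).

(a), (b), (c)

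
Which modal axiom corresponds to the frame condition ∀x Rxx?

The condition is reflexivity. The T schema □ψ → ψ defines it.
Suppose □ψ→ψ is valid. At any x set V(ψ)={w : Rxw}. Then □ψ holds at x, so ψ holds at x, i.e. Rxx.

□ψ → ψ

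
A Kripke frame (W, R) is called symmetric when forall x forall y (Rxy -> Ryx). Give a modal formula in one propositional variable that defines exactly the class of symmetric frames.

This is symmetry; the standard corresponding axiom is B: s → □◇s.
Suppose s→□◇s is valid. Take Rxy and set V(s)={x}. Then s at x, so □◇s at x, so ◇s at y, so some z with Ryz has s; z=x, i.e. Ryx.

s → □◇s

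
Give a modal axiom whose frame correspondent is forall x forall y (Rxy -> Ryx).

p → □◇p

The condition is symmetry. The B schema p → □◇p defines it.
Suppose p→□◇p is valid. Take Rxy and set V(p)={x}. Then p at x, so □◇p at x, so ◇p at y, so some z with Ryz has p; z=x, i.e. Ryx.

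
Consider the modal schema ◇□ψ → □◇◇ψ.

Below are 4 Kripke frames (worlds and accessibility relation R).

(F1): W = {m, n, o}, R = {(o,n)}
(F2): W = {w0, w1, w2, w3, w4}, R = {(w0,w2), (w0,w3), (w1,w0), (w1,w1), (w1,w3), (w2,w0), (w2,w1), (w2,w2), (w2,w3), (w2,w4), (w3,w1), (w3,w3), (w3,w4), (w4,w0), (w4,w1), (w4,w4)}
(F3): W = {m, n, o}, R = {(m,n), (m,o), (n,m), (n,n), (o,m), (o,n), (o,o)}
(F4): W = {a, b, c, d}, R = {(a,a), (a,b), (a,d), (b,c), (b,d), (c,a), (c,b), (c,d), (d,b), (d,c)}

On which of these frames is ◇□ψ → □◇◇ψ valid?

(F2), (F3), (F4)

Frame correspondent (Sahlqvist): ∀x ∀y ∀z ((xRy ∧ xRz) → ∃w (yRw ∧ zR²w)) — i.e. a generalized confluence (Geach) condition.
(F1): fails — oRn, oRn but no w with nRw and nR²w.
(F2): condition met.
(F3): condition met.
(F4): condition met.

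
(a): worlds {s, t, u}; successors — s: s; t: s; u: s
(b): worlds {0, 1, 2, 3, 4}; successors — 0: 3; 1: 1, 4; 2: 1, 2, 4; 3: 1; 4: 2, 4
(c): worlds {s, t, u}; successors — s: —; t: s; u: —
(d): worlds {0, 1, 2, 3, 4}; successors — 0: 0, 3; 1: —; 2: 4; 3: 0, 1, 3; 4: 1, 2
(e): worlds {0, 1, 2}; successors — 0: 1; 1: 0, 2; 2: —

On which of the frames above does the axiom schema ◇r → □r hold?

This is the axiom for partial functionality; its first-order frame correspondent is ∀x ∀y ∀z (Rxy ∧ Rxz → y = z).
(a): condition met.
(b): fails — 1 sees both 1 and 4.
(c): condition met.
(d): fails — 0 sees both 0 and 3.
(e): fails — 1 sees both 0 and 2.

(a), (c)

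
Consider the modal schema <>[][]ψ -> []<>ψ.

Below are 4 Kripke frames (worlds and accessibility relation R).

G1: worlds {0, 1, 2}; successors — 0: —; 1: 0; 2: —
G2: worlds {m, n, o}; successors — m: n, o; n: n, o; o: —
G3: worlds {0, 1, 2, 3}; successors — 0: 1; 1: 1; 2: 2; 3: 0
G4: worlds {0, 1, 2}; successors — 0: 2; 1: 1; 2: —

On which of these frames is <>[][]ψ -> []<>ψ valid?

G3

The schema corresponds to a generalized confluence (Geach) condition: forall x forall y forall z ((xRy & xRz) -> exists w (y R^2 w & zRw)).
G1: fails — 1R0, 1R0 but no w with 0R²w and 0Rw.
G2: fails — mRn, mRo but no w with nR²w and oRw.
G3: satisfies the condition.
G4: fails — 0R2, 0R2 but no w with 2R²w and 2Rw.
Valid on: G3.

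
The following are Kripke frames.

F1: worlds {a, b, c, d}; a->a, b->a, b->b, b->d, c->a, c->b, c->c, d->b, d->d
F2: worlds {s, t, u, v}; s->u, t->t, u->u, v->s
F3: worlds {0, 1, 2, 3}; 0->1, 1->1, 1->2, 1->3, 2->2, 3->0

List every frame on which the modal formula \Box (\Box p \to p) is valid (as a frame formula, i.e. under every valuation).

F1

This is the axiom for shift-reflexivity; its first-order frame correspondent is \forall x \forall y (Rxy \to Ryy).
F1: holds.
F2: fails — Rvs but not Rss.
F3: fails — R13 but not R33.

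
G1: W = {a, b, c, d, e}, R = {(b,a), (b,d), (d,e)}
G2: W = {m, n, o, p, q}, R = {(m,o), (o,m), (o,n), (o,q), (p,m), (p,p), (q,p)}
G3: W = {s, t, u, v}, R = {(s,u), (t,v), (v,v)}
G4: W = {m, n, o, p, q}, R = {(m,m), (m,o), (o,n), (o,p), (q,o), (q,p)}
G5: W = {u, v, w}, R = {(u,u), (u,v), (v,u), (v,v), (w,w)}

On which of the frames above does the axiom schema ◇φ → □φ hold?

G3

This is the axiom for partial functionality; its first-order frame correspondent is ∀x ∀y ∀z (Rxy ∧ Rxz → y = z).
G1: fails — b sees both a and d.
G2: fails — o sees both m and n.
G3: condition met.
G4: fails — m sees both m and o.
G5: fails — u sees both u and v.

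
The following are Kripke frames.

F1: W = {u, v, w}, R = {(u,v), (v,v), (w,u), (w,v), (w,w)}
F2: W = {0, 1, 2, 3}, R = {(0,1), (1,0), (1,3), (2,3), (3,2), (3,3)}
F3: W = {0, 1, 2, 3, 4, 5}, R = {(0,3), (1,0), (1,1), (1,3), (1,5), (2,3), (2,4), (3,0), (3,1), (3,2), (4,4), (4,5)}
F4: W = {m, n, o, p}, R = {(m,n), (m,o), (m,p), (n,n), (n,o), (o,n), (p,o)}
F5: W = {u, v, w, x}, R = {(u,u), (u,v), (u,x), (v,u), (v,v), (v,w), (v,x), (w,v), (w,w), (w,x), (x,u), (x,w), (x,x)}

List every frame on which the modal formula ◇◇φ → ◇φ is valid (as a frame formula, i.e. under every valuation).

The schema corresponds to transitivity: ∀x ∀y ∀z (Rxy ∧ Ryz → Rxz).
F1: satisfies the condition.
F2: fails — R10 and R01 but not R11.
F3: fails — R32 and R23 but not R33.
F4: fails — Ron and Rno but not Roo.
F5: fails — Ruv and Rvw but not Ruw.
Valid on: F1.

F1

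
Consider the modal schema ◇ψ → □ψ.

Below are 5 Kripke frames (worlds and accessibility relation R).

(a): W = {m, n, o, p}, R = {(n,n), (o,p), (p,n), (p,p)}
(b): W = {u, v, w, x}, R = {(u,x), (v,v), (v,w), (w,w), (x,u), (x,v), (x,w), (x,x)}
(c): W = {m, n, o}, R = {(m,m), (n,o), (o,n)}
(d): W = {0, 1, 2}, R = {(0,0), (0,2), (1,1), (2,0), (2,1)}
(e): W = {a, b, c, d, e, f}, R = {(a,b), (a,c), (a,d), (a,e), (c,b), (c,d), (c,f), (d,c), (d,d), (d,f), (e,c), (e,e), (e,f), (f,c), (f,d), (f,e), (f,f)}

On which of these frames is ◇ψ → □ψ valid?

The schema corresponds to partial functionality: ∀x ∀y ∀z (Rxy ∧ Rxz → y = z).
(a): fails — p sees both n and p.
(b): fails — v sees both v and w.
(c): holds.
(d): fails — 0 sees both 0 and 2.
(e): fails — a sees both b and c.
Valid on: (c).

(c)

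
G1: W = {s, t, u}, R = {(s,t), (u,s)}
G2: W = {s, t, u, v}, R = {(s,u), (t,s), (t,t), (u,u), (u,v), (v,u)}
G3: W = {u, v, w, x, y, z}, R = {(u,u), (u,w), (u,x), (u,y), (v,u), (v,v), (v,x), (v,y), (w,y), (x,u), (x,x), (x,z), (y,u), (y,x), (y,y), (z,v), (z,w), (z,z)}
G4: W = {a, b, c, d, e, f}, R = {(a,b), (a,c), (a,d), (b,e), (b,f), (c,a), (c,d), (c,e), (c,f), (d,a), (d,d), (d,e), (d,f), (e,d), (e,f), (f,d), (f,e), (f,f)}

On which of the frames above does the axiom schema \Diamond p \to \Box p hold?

This is the axiom for partial functionality; its first-order frame correspondent is \forall x \forall y \forall z (Rxy \wedge Rxz \to y = z).
G1: ✓.
G2: fails — t sees both s and t.
G3: fails — u sees both u and w.
G4: fails — a sees both b and c.
Valid on: G1.

G1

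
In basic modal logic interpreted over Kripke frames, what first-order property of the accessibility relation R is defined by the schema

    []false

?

emptiness of R

This schema is the Ver axiom.
It corresponds to emptiness of R: forall x forall y ~Rxy.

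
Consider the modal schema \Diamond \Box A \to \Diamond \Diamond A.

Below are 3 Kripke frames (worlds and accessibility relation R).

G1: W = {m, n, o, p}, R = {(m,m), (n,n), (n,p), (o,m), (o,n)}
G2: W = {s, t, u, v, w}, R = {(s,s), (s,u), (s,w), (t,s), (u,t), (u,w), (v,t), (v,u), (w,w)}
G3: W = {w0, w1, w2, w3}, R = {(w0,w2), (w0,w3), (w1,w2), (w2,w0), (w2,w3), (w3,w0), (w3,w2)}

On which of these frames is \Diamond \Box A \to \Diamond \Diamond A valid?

Frame correspondent (Sahlqvist): \forall x \forall y (xRy \to \exists w (yRw \wedge x R^2 w)) — i.e. a generalized confluence (Geach) condition.
G1: fails — nRp but no w with pRw and nR²w.
G2: satisfies the condition.
G3: satisfies the condition.
Valid on: G2, G3.

G2, G3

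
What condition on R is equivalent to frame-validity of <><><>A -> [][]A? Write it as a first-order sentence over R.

This is a Sahlqvist (Geach-type) schema ◇^3□^0A → □^2◇^0A.
Minimal-valuation argument: fix x; take any y with xR^3y and any z with xR^2z. Set V(A) to the set of worlds R-reachable from y in exactly 0 steps. Then □^0A holds at y, so the antecedent holds at x; validity forces ◇^0A at z, giving a w with zR^0w and yR^0w.
First-order correspondent: forall x forall y forall z ((x R^3 y & x R^2 z) -> exists w (y = w & z = w)).

forall x forall y forall z ((x R^3 y & x R^2 z) -> exists w (y = w & z = w))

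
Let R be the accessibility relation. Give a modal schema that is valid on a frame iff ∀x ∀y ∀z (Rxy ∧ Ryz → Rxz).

□s → □□s

The condition is transitivity. The 4 schema □s → □□s defines it.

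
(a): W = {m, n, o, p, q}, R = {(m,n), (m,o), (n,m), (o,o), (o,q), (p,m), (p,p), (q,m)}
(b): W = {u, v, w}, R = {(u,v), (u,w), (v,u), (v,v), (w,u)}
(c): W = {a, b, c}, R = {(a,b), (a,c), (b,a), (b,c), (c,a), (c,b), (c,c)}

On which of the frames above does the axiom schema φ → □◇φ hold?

Frame correspondent (Sahlqvist): ∀x ∀y (Rxy → Ryx) — i.e. symmetry.
(a): fails — Rpm but not Rmp.
(b): condition met.
(c): condition met.
Valid on: (b), (c).

(b), (c)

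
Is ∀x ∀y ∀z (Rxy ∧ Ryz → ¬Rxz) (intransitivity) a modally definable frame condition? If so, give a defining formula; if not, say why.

Not modally definable

Any modally definable frame class is closed under surjective bounded morphisms.
The 5-cycle (worlds 0,1,2,3,4 with 0→1→2→3→4→0) is intransitive. Mapping every world to a single reflexive point • is a surjective bounded morphism; the reflexive point is not intransitive (R••∧R•• but R••).
So no modal formula (or set of formulas) defines exactly the intransitive frames.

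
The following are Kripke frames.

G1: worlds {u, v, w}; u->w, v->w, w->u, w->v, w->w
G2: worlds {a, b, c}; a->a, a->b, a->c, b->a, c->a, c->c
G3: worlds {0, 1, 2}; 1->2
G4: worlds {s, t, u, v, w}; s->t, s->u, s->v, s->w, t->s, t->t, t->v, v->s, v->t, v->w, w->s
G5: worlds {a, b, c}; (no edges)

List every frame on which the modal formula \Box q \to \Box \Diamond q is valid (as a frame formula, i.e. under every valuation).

G1, G2, G5

The schema corresponds to a generalized confluence (Geach) condition: \forall x \forall z (xRz \to \exists w (xRw \wedge zRw)).
G1: condition met.
G2: condition met.
G3: fails — 1R2 but no w with 1Rw and 2Rw.
G4: fails — sRu but no w* with sRw* and uRw*.
G5: condition met.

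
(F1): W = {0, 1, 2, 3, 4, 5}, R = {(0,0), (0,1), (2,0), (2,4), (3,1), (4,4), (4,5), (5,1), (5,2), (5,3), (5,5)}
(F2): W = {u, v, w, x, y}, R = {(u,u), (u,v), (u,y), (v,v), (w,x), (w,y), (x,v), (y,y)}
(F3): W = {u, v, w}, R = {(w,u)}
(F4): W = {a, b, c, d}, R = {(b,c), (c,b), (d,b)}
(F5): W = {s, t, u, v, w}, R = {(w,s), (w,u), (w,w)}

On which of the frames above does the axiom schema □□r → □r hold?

(F5)

This is the axiom for density; its first-order frame correspondent is ∀x ∀y (Rxy → ∃z (Rxz ∧ Rzy)).
(F1): fails — R31 but no z with R3z and Rz1.
(F2): fails — Rwx but no z with Rwz and Rzx.
(F3): fails — Rwu but no z with Rwz and Rzu.
(F4): fails — Rdb but no z with Rdz and Rzb.
(F5): satisfies the condition.
Valid on: (F5).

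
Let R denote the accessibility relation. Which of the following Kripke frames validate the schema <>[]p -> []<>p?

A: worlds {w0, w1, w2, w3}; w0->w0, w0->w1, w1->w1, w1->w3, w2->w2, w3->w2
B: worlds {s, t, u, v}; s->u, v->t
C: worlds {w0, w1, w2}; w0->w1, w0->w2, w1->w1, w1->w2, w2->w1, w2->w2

C

This is the axiom for convergence; its first-order frame correspondent is forall x forall y forall z (Rxy & Rxz -> exists w (Ryw & Rzw)).
A: fails — Rw1w1 and Rw1w3 but w1 and w3 have no common successor.
B: fails — Rsu and Rsu but u and u have no common successor.
C: holds.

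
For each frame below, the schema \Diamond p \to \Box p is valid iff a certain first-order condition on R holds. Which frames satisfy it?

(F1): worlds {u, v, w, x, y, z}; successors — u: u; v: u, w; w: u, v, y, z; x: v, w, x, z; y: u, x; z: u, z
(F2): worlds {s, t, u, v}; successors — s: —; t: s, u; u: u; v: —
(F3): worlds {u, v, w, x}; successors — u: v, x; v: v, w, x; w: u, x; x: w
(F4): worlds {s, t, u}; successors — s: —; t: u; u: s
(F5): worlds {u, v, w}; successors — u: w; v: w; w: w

The schema corresponds to partial functionality: \forall x \forall y \forall z (Rxy \wedge Rxz \to y = z).
(F1): fails — v sees both u and w.
(F2): fails — t sees both s and u.
(F3): fails — u sees both v and x.
(F4): satisfies the condition.
(F5): satisfies the condition.

(F4), (F5)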